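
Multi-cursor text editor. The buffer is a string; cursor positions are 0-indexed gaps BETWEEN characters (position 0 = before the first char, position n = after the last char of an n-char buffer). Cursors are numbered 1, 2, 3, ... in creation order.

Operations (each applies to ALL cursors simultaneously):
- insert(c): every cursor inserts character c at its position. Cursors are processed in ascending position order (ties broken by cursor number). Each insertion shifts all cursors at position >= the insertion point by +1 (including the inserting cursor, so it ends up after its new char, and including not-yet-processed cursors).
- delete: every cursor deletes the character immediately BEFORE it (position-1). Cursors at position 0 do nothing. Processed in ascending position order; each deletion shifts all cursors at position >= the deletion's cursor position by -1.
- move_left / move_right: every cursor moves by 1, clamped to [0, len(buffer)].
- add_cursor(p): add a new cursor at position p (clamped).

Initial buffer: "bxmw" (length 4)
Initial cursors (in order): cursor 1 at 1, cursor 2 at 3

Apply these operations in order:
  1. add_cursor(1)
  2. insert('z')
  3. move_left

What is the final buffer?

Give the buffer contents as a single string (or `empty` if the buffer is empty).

Answer: bzzxmzw

Derivation:
After op 1 (add_cursor(1)): buffer="bxmw" (len 4), cursors c1@1 c3@1 c2@3, authorship ....
After op 2 (insert('z')): buffer="bzzxmzw" (len 7), cursors c1@3 c3@3 c2@6, authorship .13..2.
After op 3 (move_left): buffer="bzzxmzw" (len 7), cursors c1@2 c3@2 c2@5, authorship .13..2.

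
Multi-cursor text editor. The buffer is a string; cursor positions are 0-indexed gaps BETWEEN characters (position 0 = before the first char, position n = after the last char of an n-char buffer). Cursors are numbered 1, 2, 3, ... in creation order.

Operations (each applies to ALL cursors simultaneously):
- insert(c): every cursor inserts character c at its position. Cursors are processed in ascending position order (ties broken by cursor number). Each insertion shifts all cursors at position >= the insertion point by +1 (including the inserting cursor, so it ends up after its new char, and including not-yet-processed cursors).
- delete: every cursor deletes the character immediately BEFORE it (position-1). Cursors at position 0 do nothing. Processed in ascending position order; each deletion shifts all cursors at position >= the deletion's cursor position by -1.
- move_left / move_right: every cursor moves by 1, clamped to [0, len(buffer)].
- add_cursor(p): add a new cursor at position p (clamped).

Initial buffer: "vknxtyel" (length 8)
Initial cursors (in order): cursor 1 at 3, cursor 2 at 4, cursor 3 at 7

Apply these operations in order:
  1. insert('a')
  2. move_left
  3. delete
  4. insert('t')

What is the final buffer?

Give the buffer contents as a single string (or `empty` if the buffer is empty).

Answer: vktatatytal

Derivation:
After op 1 (insert('a')): buffer="vknaxatyeal" (len 11), cursors c1@4 c2@6 c3@10, authorship ...1.2...3.
After op 2 (move_left): buffer="vknaxatyeal" (len 11), cursors c1@3 c2@5 c3@9, authorship ...1.2...3.
After op 3 (delete): buffer="vkaatyal" (len 8), cursors c1@2 c2@3 c3@6, authorship ..12..3.
After op 4 (insert('t')): buffer="vktatatytal" (len 11), cursors c1@3 c2@5 c3@9, authorship ..1122..33.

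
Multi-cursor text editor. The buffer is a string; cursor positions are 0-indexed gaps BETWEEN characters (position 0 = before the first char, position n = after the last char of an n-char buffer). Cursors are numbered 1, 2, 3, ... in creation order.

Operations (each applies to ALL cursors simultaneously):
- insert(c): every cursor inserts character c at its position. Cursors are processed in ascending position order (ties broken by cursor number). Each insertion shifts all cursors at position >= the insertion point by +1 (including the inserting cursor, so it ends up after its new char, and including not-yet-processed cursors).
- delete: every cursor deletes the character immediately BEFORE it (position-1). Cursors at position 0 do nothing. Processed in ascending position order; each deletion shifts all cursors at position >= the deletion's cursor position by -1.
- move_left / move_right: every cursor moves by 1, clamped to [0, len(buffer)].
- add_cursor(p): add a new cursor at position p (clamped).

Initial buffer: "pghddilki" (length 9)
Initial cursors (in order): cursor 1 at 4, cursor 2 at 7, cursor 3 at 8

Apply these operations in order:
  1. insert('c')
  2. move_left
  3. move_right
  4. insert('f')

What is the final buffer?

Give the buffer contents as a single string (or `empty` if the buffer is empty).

Answer: pghdcfdilcfkcfi

Derivation:
After op 1 (insert('c')): buffer="pghdcdilckci" (len 12), cursors c1@5 c2@9 c3@11, authorship ....1...2.3.
After op 2 (move_left): buffer="pghdcdilckci" (len 12), cursors c1@4 c2@8 c3@10, authorship ....1...2.3.
After op 3 (move_right): buffer="pghdcdilckci" (len 12), cursors c1@5 c2@9 c3@11, authorship ....1...2.3.
After op 4 (insert('f')): buffer="pghdcfdilcfkcfi" (len 15), cursors c1@6 c2@11 c3@14, authorship ....11...22.33.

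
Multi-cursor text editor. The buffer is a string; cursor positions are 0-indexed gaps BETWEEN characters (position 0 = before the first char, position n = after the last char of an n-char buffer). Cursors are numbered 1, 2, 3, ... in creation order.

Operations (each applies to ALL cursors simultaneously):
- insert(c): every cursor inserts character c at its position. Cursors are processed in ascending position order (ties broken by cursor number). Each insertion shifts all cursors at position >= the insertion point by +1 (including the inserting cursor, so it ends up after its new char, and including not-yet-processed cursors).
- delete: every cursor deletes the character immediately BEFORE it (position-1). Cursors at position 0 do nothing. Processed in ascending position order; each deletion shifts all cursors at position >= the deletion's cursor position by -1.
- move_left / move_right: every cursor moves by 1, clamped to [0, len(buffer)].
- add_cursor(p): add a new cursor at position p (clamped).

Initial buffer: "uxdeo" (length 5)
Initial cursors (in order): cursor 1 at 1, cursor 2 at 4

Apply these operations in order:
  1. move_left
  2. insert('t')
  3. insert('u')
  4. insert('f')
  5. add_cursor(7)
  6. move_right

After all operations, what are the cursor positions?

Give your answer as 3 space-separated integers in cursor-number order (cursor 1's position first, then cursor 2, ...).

After op 1 (move_left): buffer="uxdeo" (len 5), cursors c1@0 c2@3, authorship .....
After op 2 (insert('t')): buffer="tuxdteo" (len 7), cursors c1@1 c2@5, authorship 1...2..
After op 3 (insert('u')): buffer="tuuxdtueo" (len 9), cursors c1@2 c2@7, authorship 11...22..
After op 4 (insert('f')): buffer="tufuxdtufeo" (len 11), cursors c1@3 c2@9, authorship 111...222..
After op 5 (add_cursor(7)): buffer="tufuxdtufeo" (len 11), cursors c1@3 c3@7 c2@9, authorship 111...222..
After op 6 (move_right): buffer="tufuxdtufeo" (len 11), cursors c1@4 c3@8 c2@10, authorship 111...222..

Answer: 4 10 8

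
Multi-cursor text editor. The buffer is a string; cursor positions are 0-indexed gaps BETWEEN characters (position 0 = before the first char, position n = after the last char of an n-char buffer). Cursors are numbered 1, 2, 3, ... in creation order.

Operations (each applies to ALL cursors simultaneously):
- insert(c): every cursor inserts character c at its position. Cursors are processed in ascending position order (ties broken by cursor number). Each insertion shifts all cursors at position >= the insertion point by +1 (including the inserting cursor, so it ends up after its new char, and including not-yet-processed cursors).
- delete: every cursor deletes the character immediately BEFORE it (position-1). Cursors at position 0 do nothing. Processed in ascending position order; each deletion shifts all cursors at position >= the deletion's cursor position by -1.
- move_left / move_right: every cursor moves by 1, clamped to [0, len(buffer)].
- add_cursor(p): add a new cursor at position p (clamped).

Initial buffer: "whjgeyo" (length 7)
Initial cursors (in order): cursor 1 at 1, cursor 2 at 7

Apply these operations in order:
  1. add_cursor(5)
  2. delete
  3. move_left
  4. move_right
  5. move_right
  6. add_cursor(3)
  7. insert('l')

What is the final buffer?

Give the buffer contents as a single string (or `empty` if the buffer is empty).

After op 1 (add_cursor(5)): buffer="whjgeyo" (len 7), cursors c1@1 c3@5 c2@7, authorship .......
After op 2 (delete): buffer="hjgy" (len 4), cursors c1@0 c3@3 c2@4, authorship ....
After op 3 (move_left): buffer="hjgy" (len 4), cursors c1@0 c3@2 c2@3, authorship ....
After op 4 (move_right): buffer="hjgy" (len 4), cursors c1@1 c3@3 c2@4, authorship ....
After op 5 (move_right): buffer="hjgy" (len 4), cursors c1@2 c2@4 c3@4, authorship ....
After op 6 (add_cursor(3)): buffer="hjgy" (len 4), cursors c1@2 c4@3 c2@4 c3@4, authorship ....
After op 7 (insert('l')): buffer="hjlglyll" (len 8), cursors c1@3 c4@5 c2@8 c3@8, authorship ..1.4.23

Answer: hjlglyll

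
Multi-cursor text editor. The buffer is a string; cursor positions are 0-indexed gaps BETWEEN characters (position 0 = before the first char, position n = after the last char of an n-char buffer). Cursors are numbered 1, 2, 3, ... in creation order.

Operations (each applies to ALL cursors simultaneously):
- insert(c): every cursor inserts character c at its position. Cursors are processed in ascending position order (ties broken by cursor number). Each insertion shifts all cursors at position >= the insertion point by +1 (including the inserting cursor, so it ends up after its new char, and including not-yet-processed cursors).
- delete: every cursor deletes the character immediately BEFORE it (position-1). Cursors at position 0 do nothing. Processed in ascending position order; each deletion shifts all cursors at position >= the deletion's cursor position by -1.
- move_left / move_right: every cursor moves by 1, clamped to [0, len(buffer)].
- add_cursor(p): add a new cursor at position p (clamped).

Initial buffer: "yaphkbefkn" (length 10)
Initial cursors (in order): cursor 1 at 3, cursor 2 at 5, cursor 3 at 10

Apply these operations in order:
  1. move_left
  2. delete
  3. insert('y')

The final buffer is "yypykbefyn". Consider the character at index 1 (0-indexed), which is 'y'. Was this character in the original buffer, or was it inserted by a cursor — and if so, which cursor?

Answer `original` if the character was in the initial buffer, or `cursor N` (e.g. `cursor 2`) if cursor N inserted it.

Answer: cursor 1

Derivation:
After op 1 (move_left): buffer="yaphkbefkn" (len 10), cursors c1@2 c2@4 c3@9, authorship ..........
After op 2 (delete): buffer="ypkbefn" (len 7), cursors c1@1 c2@2 c3@6, authorship .......
After op 3 (insert('y')): buffer="yypykbefyn" (len 10), cursors c1@2 c2@4 c3@9, authorship .1.2....3.
Authorship (.=original, N=cursor N): . 1 . 2 . . . . 3 .
Index 1: author = 1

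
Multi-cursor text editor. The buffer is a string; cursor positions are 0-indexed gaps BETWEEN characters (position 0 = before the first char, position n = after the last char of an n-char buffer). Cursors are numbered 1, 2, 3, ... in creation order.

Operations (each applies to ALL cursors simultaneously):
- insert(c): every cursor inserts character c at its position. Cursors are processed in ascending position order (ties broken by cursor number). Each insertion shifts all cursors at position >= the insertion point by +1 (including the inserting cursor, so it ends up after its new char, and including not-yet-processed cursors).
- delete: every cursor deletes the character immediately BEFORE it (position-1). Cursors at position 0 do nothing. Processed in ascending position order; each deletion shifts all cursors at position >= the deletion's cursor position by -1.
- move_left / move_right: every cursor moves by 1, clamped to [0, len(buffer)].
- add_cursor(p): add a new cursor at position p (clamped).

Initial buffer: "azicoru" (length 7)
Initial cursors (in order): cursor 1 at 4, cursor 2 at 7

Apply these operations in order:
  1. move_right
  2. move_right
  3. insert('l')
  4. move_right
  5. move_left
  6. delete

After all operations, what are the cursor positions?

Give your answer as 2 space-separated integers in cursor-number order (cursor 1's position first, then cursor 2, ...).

Answer: 6 6

Derivation:
After op 1 (move_right): buffer="azicoru" (len 7), cursors c1@5 c2@7, authorship .......
After op 2 (move_right): buffer="azicoru" (len 7), cursors c1@6 c2@7, authorship .......
After op 3 (insert('l')): buffer="azicorlul" (len 9), cursors c1@7 c2@9, authorship ......1.2
After op 4 (move_right): buffer="azicorlul" (len 9), cursors c1@8 c2@9, authorship ......1.2
After op 5 (move_left): buffer="azicorlul" (len 9), cursors c1@7 c2@8, authorship ......1.2
After op 6 (delete): buffer="azicorl" (len 7), cursors c1@6 c2@6, authorship ......2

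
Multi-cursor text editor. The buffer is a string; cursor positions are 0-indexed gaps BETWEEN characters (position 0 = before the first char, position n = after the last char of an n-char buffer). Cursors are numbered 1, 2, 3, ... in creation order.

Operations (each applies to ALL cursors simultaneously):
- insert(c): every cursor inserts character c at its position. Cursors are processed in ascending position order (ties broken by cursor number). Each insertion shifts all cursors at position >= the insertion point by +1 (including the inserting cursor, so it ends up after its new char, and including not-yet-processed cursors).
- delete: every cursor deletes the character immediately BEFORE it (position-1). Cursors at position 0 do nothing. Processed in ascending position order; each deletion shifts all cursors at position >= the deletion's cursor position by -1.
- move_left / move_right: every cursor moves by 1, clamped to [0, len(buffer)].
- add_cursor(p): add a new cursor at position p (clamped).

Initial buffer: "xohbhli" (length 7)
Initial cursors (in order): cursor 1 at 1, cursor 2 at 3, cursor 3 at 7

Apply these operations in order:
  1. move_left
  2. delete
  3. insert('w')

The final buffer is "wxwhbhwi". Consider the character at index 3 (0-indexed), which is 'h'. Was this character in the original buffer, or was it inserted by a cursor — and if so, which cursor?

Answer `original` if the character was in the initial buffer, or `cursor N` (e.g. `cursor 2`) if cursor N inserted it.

Answer: original

Derivation:
After op 1 (move_left): buffer="xohbhli" (len 7), cursors c1@0 c2@2 c3@6, authorship .......
After op 2 (delete): buffer="xhbhi" (len 5), cursors c1@0 c2@1 c3@4, authorship .....
After op 3 (insert('w')): buffer="wxwhbhwi" (len 8), cursors c1@1 c2@3 c3@7, authorship 1.2...3.
Authorship (.=original, N=cursor N): 1 . 2 . . . 3 .
Index 3: author = original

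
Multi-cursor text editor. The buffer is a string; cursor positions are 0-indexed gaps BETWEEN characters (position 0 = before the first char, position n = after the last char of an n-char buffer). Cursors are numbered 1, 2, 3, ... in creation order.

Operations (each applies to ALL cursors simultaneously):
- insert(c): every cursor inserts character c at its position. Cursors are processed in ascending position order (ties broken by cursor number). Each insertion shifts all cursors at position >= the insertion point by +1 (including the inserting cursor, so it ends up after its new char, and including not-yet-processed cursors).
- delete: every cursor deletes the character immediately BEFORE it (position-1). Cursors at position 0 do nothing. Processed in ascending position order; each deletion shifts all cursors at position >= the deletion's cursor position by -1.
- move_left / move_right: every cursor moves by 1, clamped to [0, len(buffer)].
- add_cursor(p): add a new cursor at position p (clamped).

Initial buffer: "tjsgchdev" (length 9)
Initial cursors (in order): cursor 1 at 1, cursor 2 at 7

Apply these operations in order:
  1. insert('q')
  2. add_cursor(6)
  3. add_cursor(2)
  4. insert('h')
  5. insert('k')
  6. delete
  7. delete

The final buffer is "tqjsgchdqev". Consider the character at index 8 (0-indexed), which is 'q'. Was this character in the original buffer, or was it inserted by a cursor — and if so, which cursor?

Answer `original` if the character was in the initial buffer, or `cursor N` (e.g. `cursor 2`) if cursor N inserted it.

Answer: cursor 2

Derivation:
After op 1 (insert('q')): buffer="tqjsgchdqev" (len 11), cursors c1@2 c2@9, authorship .1......2..
After op 2 (add_cursor(6)): buffer="tqjsgchdqev" (len 11), cursors c1@2 c3@6 c2@9, authorship .1......2..
After op 3 (add_cursor(2)): buffer="tqjsgchdqev" (len 11), cursors c1@2 c4@2 c3@6 c2@9, authorship .1......2..
After op 4 (insert('h')): buffer="tqhhjsgchhdqhev" (len 15), cursors c1@4 c4@4 c3@9 c2@13, authorship .114....3..22..
After op 5 (insert('k')): buffer="tqhhkkjsgchkhdqhkev" (len 19), cursors c1@6 c4@6 c3@12 c2@17, authorship .11414....33..222..
After op 6 (delete): buffer="tqhhjsgchhdqhev" (len 15), cursors c1@4 c4@4 c3@9 c2@13, authorship .114....3..22..
After op 7 (delete): buffer="tqjsgchdqev" (len 11), cursors c1@2 c4@2 c3@6 c2@9, authorship .1......2..
Authorship (.=original, N=cursor N): . 1 . . . . . . 2 . .
Index 8: author = 2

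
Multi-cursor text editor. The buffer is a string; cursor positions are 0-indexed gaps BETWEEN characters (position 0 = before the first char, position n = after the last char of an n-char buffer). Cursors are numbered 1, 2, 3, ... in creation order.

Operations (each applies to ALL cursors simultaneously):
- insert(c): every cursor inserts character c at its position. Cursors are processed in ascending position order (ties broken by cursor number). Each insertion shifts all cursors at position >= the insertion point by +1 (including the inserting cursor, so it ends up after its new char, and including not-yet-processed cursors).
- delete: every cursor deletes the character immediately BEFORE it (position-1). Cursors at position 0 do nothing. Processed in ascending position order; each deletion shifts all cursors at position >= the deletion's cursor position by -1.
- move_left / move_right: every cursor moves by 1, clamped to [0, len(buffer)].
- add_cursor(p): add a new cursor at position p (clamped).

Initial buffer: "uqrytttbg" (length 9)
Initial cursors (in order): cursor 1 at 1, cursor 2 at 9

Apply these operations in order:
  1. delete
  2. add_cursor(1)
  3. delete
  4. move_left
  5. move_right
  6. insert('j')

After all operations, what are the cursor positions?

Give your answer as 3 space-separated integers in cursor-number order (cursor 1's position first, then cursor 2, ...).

After op 1 (delete): buffer="qrytttb" (len 7), cursors c1@0 c2@7, authorship .......
After op 2 (add_cursor(1)): buffer="qrytttb" (len 7), cursors c1@0 c3@1 c2@7, authorship .......
After op 3 (delete): buffer="ryttt" (len 5), cursors c1@0 c3@0 c2@5, authorship .....
After op 4 (move_left): buffer="ryttt" (len 5), cursors c1@0 c3@0 c2@4, authorship .....
After op 5 (move_right): buffer="ryttt" (len 5), cursors c1@1 c3@1 c2@5, authorship .....
After op 6 (insert('j')): buffer="rjjytttj" (len 8), cursors c1@3 c3@3 c2@8, authorship .13....2

Answer: 3 8 3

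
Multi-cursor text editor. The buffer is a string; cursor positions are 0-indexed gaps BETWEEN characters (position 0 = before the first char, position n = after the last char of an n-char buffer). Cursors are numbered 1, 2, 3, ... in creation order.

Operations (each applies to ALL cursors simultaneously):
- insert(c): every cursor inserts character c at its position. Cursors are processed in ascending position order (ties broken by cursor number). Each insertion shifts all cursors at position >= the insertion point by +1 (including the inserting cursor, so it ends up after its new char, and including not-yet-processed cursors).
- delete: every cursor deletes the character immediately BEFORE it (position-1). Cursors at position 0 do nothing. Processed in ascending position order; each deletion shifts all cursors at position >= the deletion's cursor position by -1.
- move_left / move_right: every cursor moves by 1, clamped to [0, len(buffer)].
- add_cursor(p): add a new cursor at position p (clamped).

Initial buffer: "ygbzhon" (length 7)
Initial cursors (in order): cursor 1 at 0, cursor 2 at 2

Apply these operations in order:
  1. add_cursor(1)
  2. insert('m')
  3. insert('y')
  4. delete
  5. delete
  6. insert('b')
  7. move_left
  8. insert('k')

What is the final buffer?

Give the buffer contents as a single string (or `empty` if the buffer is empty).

After op 1 (add_cursor(1)): buffer="ygbzhon" (len 7), cursors c1@0 c3@1 c2@2, authorship .......
After op 2 (insert('m')): buffer="mymgmbzhon" (len 10), cursors c1@1 c3@3 c2@5, authorship 1.3.2.....
After op 3 (insert('y')): buffer="myymygmybzhon" (len 13), cursors c1@2 c3@5 c2@8, authorship 11.33.22.....
After op 4 (delete): buffer="mymgmbzhon" (len 10), cursors c1@1 c3@3 c2@5, authorship 1.3.2.....
After op 5 (delete): buffer="ygbzhon" (len 7), cursors c1@0 c3@1 c2@2, authorship .......
After op 6 (insert('b')): buffer="bybgbbzhon" (len 10), cursors c1@1 c3@3 c2@5, authorship 1.3.2.....
After op 7 (move_left): buffer="bybgbbzhon" (len 10), cursors c1@0 c3@2 c2@4, authorship 1.3.2.....
After op 8 (insert('k')): buffer="kbykbgkbbzhon" (len 13), cursors c1@1 c3@4 c2@7, authorship 11.33.22.....

Answer: kbykbgkbbzhon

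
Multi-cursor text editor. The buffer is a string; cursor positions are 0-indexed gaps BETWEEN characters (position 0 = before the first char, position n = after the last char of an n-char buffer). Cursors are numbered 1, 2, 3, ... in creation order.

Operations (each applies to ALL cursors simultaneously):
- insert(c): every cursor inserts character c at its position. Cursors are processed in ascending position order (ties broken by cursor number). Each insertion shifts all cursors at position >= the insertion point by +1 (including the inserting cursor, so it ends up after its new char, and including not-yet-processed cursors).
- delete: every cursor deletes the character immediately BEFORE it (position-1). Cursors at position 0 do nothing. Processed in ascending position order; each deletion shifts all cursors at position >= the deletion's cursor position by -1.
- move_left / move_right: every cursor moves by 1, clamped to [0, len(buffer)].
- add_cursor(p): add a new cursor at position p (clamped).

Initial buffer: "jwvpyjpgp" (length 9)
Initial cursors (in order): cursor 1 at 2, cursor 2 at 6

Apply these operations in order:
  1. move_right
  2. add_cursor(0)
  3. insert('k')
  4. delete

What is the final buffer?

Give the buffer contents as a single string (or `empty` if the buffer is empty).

After op 1 (move_right): buffer="jwvpyjpgp" (len 9), cursors c1@3 c2@7, authorship .........
After op 2 (add_cursor(0)): buffer="jwvpyjpgp" (len 9), cursors c3@0 c1@3 c2@7, authorship .........
After op 3 (insert('k')): buffer="kjwvkpyjpkgp" (len 12), cursors c3@1 c1@5 c2@10, authorship 3...1....2..
After op 4 (delete): buffer="jwvpyjpgp" (len 9), cursors c3@0 c1@3 c2@7, authorship .........

Answer: jwvpyjpgp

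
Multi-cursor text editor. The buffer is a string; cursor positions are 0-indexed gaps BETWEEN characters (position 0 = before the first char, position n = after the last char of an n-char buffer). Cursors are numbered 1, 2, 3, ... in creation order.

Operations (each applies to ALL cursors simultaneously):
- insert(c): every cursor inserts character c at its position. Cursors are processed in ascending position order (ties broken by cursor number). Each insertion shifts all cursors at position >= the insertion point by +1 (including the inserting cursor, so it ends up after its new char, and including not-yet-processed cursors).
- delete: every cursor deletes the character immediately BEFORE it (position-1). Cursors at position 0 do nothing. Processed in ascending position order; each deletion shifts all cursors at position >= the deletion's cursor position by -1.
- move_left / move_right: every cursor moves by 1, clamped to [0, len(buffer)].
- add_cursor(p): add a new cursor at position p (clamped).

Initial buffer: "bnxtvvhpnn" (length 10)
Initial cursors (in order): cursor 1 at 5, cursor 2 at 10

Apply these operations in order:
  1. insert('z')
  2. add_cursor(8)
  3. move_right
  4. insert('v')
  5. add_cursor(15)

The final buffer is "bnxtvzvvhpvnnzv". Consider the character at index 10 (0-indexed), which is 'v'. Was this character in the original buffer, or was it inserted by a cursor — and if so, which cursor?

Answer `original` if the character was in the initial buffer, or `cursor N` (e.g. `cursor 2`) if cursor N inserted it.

Answer: cursor 3

Derivation:
After op 1 (insert('z')): buffer="bnxtvzvhpnnz" (len 12), cursors c1@6 c2@12, authorship .....1.....2
After op 2 (add_cursor(8)): buffer="bnxtvzvhpnnz" (len 12), cursors c1@6 c3@8 c2@12, authorship .....1.....2
After op 3 (move_right): buffer="bnxtvzvhpnnz" (len 12), cursors c1@7 c3@9 c2@12, authorship .....1.....2
After op 4 (insert('v')): buffer="bnxtvzvvhpvnnzv" (len 15), cursors c1@8 c3@11 c2@15, authorship .....1.1..3..22
After op 5 (add_cursor(15)): buffer="bnxtvzvvhpvnnzv" (len 15), cursors c1@8 c3@11 c2@15 c4@15, authorship .....1.1..3..22
Authorship (.=original, N=cursor N): . . . . . 1 . 1 . . 3 . . 2 2
Index 10: author = 3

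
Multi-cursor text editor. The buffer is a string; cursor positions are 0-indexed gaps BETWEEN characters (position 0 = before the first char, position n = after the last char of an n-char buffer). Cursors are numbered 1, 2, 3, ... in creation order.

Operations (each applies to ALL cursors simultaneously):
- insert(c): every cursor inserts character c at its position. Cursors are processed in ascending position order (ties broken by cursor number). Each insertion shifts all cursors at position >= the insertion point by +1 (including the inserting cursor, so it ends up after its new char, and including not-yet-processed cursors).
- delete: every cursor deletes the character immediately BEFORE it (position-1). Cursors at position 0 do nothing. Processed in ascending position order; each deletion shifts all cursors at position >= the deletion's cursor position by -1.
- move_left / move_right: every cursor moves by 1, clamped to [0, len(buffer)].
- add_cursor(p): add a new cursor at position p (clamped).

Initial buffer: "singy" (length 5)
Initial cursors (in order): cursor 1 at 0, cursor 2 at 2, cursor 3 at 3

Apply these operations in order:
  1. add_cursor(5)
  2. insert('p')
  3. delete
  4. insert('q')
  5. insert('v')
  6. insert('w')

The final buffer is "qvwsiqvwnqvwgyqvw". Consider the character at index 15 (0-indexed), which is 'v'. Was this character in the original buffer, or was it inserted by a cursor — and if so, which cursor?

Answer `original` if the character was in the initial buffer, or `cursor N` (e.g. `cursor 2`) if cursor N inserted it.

Answer: cursor 4

Derivation:
After op 1 (add_cursor(5)): buffer="singy" (len 5), cursors c1@0 c2@2 c3@3 c4@5, authorship .....
After op 2 (insert('p')): buffer="psipnpgyp" (len 9), cursors c1@1 c2@4 c3@6 c4@9, authorship 1..2.3..4
After op 3 (delete): buffer="singy" (len 5), cursors c1@0 c2@2 c3@3 c4@5, authorship .....
After op 4 (insert('q')): buffer="qsiqnqgyq" (len 9), cursors c1@1 c2@4 c3@6 c4@9, authorship 1..2.3..4
After op 5 (insert('v')): buffer="qvsiqvnqvgyqv" (len 13), cursors c1@2 c2@6 c3@9 c4@13, authorship 11..22.33..44
After op 6 (insert('w')): buffer="qvwsiqvwnqvwgyqvw" (len 17), cursors c1@3 c2@8 c3@12 c4@17, authorship 111..222.333..444
Authorship (.=original, N=cursor N): 1 1 1 . . 2 2 2 . 3 3 3 . . 4 4 4
Index 15: author = 4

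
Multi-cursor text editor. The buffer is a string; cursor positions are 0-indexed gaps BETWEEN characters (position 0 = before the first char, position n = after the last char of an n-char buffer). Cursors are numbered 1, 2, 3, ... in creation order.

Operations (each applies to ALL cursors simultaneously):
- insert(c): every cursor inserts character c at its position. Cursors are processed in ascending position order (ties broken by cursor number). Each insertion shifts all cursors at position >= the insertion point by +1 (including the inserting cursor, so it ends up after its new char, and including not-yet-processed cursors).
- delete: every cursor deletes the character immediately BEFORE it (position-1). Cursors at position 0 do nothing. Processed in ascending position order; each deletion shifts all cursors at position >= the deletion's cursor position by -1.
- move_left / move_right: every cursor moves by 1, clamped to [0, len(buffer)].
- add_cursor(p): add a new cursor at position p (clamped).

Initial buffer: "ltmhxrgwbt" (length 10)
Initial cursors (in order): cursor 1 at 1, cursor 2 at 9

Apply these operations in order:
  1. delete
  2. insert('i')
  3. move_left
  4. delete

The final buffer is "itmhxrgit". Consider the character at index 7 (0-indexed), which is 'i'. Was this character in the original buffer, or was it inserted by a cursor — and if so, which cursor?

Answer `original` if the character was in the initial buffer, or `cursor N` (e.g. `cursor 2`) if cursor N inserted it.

Answer: cursor 2

Derivation:
After op 1 (delete): buffer="tmhxrgwt" (len 8), cursors c1@0 c2@7, authorship ........
After op 2 (insert('i')): buffer="itmhxrgwit" (len 10), cursors c1@1 c2@9, authorship 1.......2.
After op 3 (move_left): buffer="itmhxrgwit" (len 10), cursors c1@0 c2@8, authorship 1.......2.
After op 4 (delete): buffer="itmhxrgit" (len 9), cursors c1@0 c2@7, authorship 1......2.
Authorship (.=original, N=cursor N): 1 . . . . . . 2 .
Index 7: author = 2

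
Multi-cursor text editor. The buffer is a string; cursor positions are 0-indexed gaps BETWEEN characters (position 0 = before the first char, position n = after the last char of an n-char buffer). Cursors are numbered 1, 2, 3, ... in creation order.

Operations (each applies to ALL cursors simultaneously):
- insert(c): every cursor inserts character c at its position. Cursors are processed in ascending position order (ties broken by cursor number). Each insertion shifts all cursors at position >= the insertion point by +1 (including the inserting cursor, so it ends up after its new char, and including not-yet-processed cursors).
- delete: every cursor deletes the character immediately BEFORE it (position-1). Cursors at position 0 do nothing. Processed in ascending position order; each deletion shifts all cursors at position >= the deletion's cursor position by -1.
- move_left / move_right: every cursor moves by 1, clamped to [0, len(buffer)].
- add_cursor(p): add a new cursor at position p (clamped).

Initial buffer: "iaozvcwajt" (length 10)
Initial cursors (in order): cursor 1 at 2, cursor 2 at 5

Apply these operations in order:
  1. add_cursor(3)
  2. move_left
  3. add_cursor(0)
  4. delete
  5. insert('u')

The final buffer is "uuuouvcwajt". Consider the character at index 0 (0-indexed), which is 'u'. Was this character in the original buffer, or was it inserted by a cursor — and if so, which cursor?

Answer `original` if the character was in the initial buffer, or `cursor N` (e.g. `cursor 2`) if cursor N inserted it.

After op 1 (add_cursor(3)): buffer="iaozvcwajt" (len 10), cursors c1@2 c3@3 c2@5, authorship ..........
After op 2 (move_left): buffer="iaozvcwajt" (len 10), cursors c1@1 c3@2 c2@4, authorship ..........
After op 3 (add_cursor(0)): buffer="iaozvcwajt" (len 10), cursors c4@0 c1@1 c3@2 c2@4, authorship ..........
After op 4 (delete): buffer="ovcwajt" (len 7), cursors c1@0 c3@0 c4@0 c2@1, authorship .......
After op 5 (insert('u')): buffer="uuuouvcwajt" (len 11), cursors c1@3 c3@3 c4@3 c2@5, authorship 134.2......
Authorship (.=original, N=cursor N): 1 3 4 . 2 . . . . . .
Index 0: author = 1

Answer: cursor 1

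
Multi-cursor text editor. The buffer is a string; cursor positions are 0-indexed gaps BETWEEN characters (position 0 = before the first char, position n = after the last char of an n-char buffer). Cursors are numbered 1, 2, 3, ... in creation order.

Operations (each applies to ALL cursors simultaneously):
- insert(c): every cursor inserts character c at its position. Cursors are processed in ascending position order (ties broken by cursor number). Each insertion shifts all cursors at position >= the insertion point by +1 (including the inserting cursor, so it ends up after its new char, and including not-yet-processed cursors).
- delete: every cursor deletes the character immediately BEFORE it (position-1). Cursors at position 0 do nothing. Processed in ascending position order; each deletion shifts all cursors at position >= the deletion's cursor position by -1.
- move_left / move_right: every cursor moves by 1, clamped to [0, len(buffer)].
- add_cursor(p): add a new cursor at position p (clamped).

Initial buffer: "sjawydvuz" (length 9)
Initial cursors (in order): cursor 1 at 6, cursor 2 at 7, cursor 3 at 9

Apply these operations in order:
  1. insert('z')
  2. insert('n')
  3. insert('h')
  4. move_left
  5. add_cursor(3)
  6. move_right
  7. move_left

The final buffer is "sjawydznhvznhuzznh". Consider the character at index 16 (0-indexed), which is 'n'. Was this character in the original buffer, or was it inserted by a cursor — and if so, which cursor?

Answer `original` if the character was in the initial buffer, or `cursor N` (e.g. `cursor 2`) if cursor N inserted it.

Answer: cursor 3

Derivation:
After op 1 (insert('z')): buffer="sjawydzvzuzz" (len 12), cursors c1@7 c2@9 c3@12, authorship ......1.2..3
After op 2 (insert('n')): buffer="sjawydznvznuzzn" (len 15), cursors c1@8 c2@11 c3@15, authorship ......11.22..33
After op 3 (insert('h')): buffer="sjawydznhvznhuzznh" (len 18), cursors c1@9 c2@13 c3@18, authorship ......111.222..333
After op 4 (move_left): buffer="sjawydznhvznhuzznh" (len 18), cursors c1@8 c2@12 c3@17, authorship ......111.222..333
After op 5 (add_cursor(3)): buffer="sjawydznhvznhuzznh" (len 18), cursors c4@3 c1@8 c2@12 c3@17, authorship ......111.222..333
After op 6 (move_right): buffer="sjawydznhvznhuzznh" (len 18), cursors c4@4 c1@9 c2@13 c3@18, authorship ......111.222..333
After op 7 (move_left): buffer="sjawydznhvznhuzznh" (len 18), cursors c4@3 c1@8 c2@12 c3@17, authorship ......111.222..333
Authorship (.=original, N=cursor N): . . . . . . 1 1 1 . 2 2 2 . . 3 3 3
Index 16: author = 3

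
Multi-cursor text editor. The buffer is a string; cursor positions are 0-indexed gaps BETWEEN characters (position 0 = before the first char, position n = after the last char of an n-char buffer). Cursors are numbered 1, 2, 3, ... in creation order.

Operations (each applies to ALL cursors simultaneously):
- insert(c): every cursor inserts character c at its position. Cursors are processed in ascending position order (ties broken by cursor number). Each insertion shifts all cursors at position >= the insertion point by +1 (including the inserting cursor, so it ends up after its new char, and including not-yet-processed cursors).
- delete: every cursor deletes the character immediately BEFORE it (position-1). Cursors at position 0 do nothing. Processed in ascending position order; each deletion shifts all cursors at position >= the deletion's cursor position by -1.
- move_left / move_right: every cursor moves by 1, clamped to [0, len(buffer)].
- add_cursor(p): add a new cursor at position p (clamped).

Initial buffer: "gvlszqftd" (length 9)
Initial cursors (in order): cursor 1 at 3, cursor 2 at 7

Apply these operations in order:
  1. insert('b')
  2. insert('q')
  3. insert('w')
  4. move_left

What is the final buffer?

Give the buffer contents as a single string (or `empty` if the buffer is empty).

After op 1 (insert('b')): buffer="gvlbszqfbtd" (len 11), cursors c1@4 c2@9, authorship ...1....2..
After op 2 (insert('q')): buffer="gvlbqszqfbqtd" (len 13), cursors c1@5 c2@11, authorship ...11....22..
After op 3 (insert('w')): buffer="gvlbqwszqfbqwtd" (len 15), cursors c1@6 c2@13, authorship ...111....222..
After op 4 (move_left): buffer="gvlbqwszqfbqwtd" (len 15), cursors c1@5 c2@12, authorship ...111....222..

Answer: gvlbqwszqfbqwtd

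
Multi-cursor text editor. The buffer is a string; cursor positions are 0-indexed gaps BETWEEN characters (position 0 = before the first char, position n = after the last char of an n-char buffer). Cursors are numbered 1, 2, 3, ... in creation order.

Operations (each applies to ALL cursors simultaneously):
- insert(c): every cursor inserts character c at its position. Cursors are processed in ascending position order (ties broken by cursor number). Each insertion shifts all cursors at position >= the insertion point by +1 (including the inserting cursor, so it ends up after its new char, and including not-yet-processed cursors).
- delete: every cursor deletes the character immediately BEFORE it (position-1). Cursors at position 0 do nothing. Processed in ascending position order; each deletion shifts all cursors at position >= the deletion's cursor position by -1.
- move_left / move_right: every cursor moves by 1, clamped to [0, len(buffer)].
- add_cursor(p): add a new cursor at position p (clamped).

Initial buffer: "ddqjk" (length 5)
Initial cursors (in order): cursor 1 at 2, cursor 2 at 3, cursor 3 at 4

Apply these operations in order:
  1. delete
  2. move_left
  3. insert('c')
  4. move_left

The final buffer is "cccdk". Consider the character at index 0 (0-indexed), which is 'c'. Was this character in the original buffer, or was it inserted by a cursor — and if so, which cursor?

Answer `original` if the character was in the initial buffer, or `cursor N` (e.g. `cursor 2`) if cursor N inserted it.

Answer: cursor 1

Derivation:
After op 1 (delete): buffer="dk" (len 2), cursors c1@1 c2@1 c3@1, authorship ..
After op 2 (move_left): buffer="dk" (len 2), cursors c1@0 c2@0 c3@0, authorship ..
After op 3 (insert('c')): buffer="cccdk" (len 5), cursors c1@3 c2@3 c3@3, authorship 123..
After op 4 (move_left): buffer="cccdk" (len 5), cursors c1@2 c2@2 c3@2, authorship 123..
Authorship (.=original, N=cursor N): 1 2 3 . .
Index 0: author = 1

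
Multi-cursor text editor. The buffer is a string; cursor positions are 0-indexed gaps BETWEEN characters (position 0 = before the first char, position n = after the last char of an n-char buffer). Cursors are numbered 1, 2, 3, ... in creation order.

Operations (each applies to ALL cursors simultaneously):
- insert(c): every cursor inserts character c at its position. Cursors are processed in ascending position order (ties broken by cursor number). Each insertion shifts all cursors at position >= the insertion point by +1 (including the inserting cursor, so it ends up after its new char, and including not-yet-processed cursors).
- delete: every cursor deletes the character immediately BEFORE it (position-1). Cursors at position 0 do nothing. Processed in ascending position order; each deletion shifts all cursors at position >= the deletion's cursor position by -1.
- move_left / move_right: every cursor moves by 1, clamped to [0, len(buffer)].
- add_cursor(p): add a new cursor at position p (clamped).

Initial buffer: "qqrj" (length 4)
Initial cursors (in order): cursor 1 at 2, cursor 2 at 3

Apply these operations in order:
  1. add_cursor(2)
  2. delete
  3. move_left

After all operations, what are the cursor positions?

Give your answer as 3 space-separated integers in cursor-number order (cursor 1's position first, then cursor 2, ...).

After op 1 (add_cursor(2)): buffer="qqrj" (len 4), cursors c1@2 c3@2 c2@3, authorship ....
After op 2 (delete): buffer="j" (len 1), cursors c1@0 c2@0 c3@0, authorship .
After op 3 (move_left): buffer="j" (len 1), cursors c1@0 c2@0 c3@0, authorship .

Answer: 0 0 0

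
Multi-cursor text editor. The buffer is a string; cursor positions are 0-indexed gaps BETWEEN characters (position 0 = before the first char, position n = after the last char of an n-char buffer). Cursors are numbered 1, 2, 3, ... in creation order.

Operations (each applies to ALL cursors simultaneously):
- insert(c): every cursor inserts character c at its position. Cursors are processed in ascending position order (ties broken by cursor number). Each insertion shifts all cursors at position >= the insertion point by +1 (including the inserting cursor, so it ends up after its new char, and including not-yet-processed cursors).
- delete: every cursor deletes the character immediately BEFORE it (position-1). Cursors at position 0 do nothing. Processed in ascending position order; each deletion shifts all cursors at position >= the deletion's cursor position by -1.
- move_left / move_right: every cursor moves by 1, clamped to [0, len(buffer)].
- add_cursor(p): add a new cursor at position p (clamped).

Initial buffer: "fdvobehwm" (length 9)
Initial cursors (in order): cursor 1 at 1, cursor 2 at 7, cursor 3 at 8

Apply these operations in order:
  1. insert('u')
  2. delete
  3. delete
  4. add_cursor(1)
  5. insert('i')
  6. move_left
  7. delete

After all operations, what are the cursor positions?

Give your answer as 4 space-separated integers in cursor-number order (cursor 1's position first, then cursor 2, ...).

Answer: 0 5 5 1

Derivation:
After op 1 (insert('u')): buffer="fudvobehuwum" (len 12), cursors c1@2 c2@9 c3@11, authorship .1......2.3.
After op 2 (delete): buffer="fdvobehwm" (len 9), cursors c1@1 c2@7 c3@8, authorship .........
After op 3 (delete): buffer="dvobem" (len 6), cursors c1@0 c2@5 c3@5, authorship ......
After op 4 (add_cursor(1)): buffer="dvobem" (len 6), cursors c1@0 c4@1 c2@5 c3@5, authorship ......
After op 5 (insert('i')): buffer="idivobeiim" (len 10), cursors c1@1 c4@3 c2@9 c3@9, authorship 1.4....23.
After op 6 (move_left): buffer="idivobeiim" (len 10), cursors c1@0 c4@2 c2@8 c3@8, authorship 1.4....23.
After op 7 (delete): buffer="iivobim" (len 7), cursors c1@0 c4@1 c2@5 c3@5, authorship 14...3.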